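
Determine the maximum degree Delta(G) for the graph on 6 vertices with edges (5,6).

Step 1: Count edges incident to each vertex:
  deg(1) = 0 (neighbors: none)
  deg(2) = 0 (neighbors: none)
  deg(3) = 0 (neighbors: none)
  deg(4) = 0 (neighbors: none)
  deg(5) = 1 (neighbors: 6)
  deg(6) = 1 (neighbors: 5)

Step 2: Find maximum:
  max(0, 0, 0, 0, 1, 1) = 1 (vertex 5)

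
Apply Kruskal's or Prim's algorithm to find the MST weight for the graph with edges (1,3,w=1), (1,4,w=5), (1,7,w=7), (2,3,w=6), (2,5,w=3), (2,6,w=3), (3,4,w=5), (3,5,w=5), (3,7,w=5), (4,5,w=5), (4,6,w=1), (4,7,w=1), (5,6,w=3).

Apply Kruskal's algorithm (sort edges by weight, add if no cycle):

Sorted edges by weight:
  (1,3) w=1
  (4,6) w=1
  (4,7) w=1
  (2,5) w=3
  (2,6) w=3
  (5,6) w=3
  (1,4) w=5
  (3,4) w=5
  (3,7) w=5
  (3,5) w=5
  (4,5) w=5
  (2,3) w=6
  (1,7) w=7

Add edge (1,3) w=1 -- no cycle. Running total: 1
Add edge (4,6) w=1 -- no cycle. Running total: 2
Add edge (4,7) w=1 -- no cycle. Running total: 3
Add edge (2,5) w=3 -- no cycle. Running total: 6
Add edge (2,6) w=3 -- no cycle. Running total: 9
Skip edge (5,6) w=3 -- would create cycle
Add edge (1,4) w=5 -- no cycle. Running total: 14

MST edges: (1,3,w=1), (4,6,w=1), (4,7,w=1), (2,5,w=3), (2,6,w=3), (1,4,w=5)
Total MST weight: 1 + 1 + 1 + 3 + 3 + 5 = 14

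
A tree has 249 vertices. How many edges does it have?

A tree on n vertices always has exactly n - 1 edges.
For n = 249: edges = 249 - 1 = 248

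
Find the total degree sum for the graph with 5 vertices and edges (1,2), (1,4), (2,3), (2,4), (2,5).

Step 1: Count edges incident to each vertex:
  deg(1) = 2 (neighbors: 2, 4)
  deg(2) = 4 (neighbors: 1, 3, 4, 5)
  deg(3) = 1 (neighbors: 2)
  deg(4) = 2 (neighbors: 1, 2)
  deg(5) = 1 (neighbors: 2)

Step 2: Sum all degrees:
  2 + 4 + 1 + 2 + 1 = 10

Verification: sum of degrees = 2 * |E| = 2 * 5 = 10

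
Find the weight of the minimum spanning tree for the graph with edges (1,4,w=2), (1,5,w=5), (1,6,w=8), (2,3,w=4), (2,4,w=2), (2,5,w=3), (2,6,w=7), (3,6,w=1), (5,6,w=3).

Apply Kruskal's algorithm (sort edges by weight, add if no cycle):

Sorted edges by weight:
  (3,6) w=1
  (1,4) w=2
  (2,4) w=2
  (2,5) w=3
  (5,6) w=3
  (2,3) w=4
  (1,5) w=5
  (2,6) w=7
  (1,6) w=8

Add edge (3,6) w=1 -- no cycle. Running total: 1
Add edge (1,4) w=2 -- no cycle. Running total: 3
Add edge (2,4) w=2 -- no cycle. Running total: 5
Add edge (2,5) w=3 -- no cycle. Running total: 8
Add edge (5,6) w=3 -- no cycle. Running total: 11

MST edges: (3,6,w=1), (1,4,w=2), (2,4,w=2), (2,5,w=3), (5,6,w=3)
Total MST weight: 1 + 2 + 2 + 3 + 3 = 11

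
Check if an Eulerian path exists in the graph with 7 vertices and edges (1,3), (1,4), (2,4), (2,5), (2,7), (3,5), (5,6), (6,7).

Step 1: Find the degree of each vertex:
  deg(1) = 2
  deg(2) = 3
  deg(3) = 2
  deg(4) = 2
  deg(5) = 3
  deg(6) = 2
  deg(7) = 2

Step 2: Count vertices with odd degree:
  Odd-degree vertices: 2, 5 (2 total)

Step 3: Apply Euler's theorem:
  - Eulerian circuit exists iff graph is connected and all vertices have even degree
  - Eulerian path exists iff graph is connected and has 0 or 2 odd-degree vertices

Graph is connected with exactly 2 odd-degree vertices (2, 5).
Eulerian path exists (starting and ending at the odd-degree vertices), but no Eulerian circuit.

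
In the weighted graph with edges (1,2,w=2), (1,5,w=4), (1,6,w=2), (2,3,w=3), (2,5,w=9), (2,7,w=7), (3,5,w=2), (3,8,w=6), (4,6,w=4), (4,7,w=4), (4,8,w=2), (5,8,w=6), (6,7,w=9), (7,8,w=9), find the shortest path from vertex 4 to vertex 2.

Step 1: Build adjacency list with weights:
  1: 2(w=2), 5(w=4), 6(w=2)
  2: 1(w=2), 3(w=3), 5(w=9), 7(w=7)
  3: 2(w=3), 5(w=2), 8(w=6)
  4: 6(w=4), 7(w=4), 8(w=2)
  5: 1(w=4), 2(w=9), 3(w=2), 8(w=6)
  6: 1(w=2), 4(w=4), 7(w=9)
  7: 2(w=7), 4(w=4), 6(w=9), 8(w=9)
  8: 3(w=6), 4(w=2), 5(w=6), 7(w=9)

Step 2: Apply Dijkstra's algorithm from vertex 4:
  Visit vertex 4 (distance=0)
    Update dist[6] = 4
    Update dist[7] = 4
    Update dist[8] = 2
  Visit vertex 8 (distance=2)
    Update dist[3] = 8
    Update dist[5] = 8
  Visit vertex 6 (distance=4)
    Update dist[1] = 6
  Visit vertex 7 (distance=4)
    Update dist[2] = 11
  Visit vertex 1 (distance=6)
    Update dist[2] = 8
  Visit vertex 2 (distance=8)

Step 3: Shortest path: 4 -> 6 -> 1 -> 2
Total weight: 4 + 2 + 2 = 8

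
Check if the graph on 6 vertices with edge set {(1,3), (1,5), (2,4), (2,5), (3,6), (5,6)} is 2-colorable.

Step 1: Attempt 2-coloring using BFS:
  Start at vertex 1, assign color 0
  Color vertex 3 with color 1 (neighbor of 1)
  Color vertex 5 with color 1 (neighbor of 1)
  Color vertex 6 with color 0 (neighbor of 3)
  Color vertex 2 with color 0 (neighbor of 5)
  Color vertex 4 with color 1 (neighbor of 2)

Step 2: 2-coloring succeeded. No conflicts found.
  Set A (color 0): {1, 2, 6}
  Set B (color 1): {3, 4, 5}

The graph is bipartite with partition {1, 2, 6}, {3, 4, 5}.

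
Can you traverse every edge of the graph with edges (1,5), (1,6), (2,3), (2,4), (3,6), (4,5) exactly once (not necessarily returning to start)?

Step 1: Find the degree of each vertex:
  deg(1) = 2
  deg(2) = 2
  deg(3) = 2
  deg(4) = 2
  deg(5) = 2
  deg(6) = 2

Step 2: Count vertices with odd degree:
  All vertices have even degree (0 odd-degree vertices)

Step 3: Apply Euler's theorem:
  - Eulerian circuit exists iff graph is connected and all vertices have even degree
  - Eulerian path exists iff graph is connected and has 0 or 2 odd-degree vertices

Graph is connected with 0 odd-degree vertices.
Both Eulerian circuit and Eulerian path exist.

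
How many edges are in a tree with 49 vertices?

A tree on n vertices always has exactly n - 1 edges.
For n = 49: edges = 49 - 1 = 48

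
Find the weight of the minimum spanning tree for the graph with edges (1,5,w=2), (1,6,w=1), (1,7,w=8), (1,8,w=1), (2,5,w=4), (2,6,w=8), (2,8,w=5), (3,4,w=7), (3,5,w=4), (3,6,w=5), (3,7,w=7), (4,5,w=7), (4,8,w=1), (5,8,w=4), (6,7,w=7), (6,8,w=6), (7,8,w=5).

Apply Kruskal's algorithm (sort edges by weight, add if no cycle):

Sorted edges by weight:
  (1,6) w=1
  (1,8) w=1
  (4,8) w=1
  (1,5) w=2
  (2,5) w=4
  (3,5) w=4
  (5,8) w=4
  (2,8) w=5
  (3,6) w=5
  (7,8) w=5
  (6,8) w=6
  (3,4) w=7
  (3,7) w=7
  (4,5) w=7
  (6,7) w=7
  (1,7) w=8
  (2,6) w=8

Add edge (1,6) w=1 -- no cycle. Running total: 1
Add edge (1,8) w=1 -- no cycle. Running total: 2
Add edge (4,8) w=1 -- no cycle. Running total: 3
Add edge (1,5) w=2 -- no cycle. Running total: 5
Add edge (2,5) w=4 -- no cycle. Running total: 9
Add edge (3,5) w=4 -- no cycle. Running total: 13
Skip edge (5,8) w=4 -- would create cycle
Skip edge (2,8) w=5 -- would create cycle
Skip edge (3,6) w=5 -- would create cycle
Add edge (7,8) w=5 -- no cycle. Running total: 18

MST edges: (1,6,w=1), (1,8,w=1), (4,8,w=1), (1,5,w=2), (2,5,w=4), (3,5,w=4), (7,8,w=5)
Total MST weight: 1 + 1 + 1 + 2 + 4 + 4 + 5 = 18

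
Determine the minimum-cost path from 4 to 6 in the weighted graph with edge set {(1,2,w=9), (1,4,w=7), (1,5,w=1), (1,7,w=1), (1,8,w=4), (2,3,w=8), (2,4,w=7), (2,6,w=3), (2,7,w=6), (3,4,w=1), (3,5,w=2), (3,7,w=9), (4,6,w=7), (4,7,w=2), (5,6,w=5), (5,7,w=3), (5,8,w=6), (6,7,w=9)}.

Step 1: Build adjacency list with weights:
  1: 2(w=9), 4(w=7), 5(w=1), 7(w=1), 8(w=4)
  2: 1(w=9), 3(w=8), 4(w=7), 6(w=3), 7(w=6)
  3: 2(w=8), 4(w=1), 5(w=2), 7(w=9)
  4: 1(w=7), 2(w=7), 3(w=1), 6(w=7), 7(w=2)
  5: 1(w=1), 3(w=2), 6(w=5), 7(w=3), 8(w=6)
  6: 2(w=3), 4(w=7), 5(w=5), 7(w=9)
  7: 1(w=1), 2(w=6), 3(w=9), 4(w=2), 5(w=3), 6(w=9)
  8: 1(w=4), 5(w=6)

Step 2: Apply Dijkstra's algorithm from vertex 4:
  Visit vertex 4 (distance=0)
    Update dist[1] = 7
    Update dist[2] = 7
    Update dist[3] = 1
    Update dist[6] = 7
    Update dist[7] = 2
  Visit vertex 3 (distance=1)
    Update dist[5] = 3
  Visit vertex 7 (distance=2)
    Update dist[1] = 3
  Visit vertex 1 (distance=3)
    Update dist[8] = 7
  Visit vertex 5 (distance=3)
  Visit vertex 2 (distance=7)
  Visit vertex 6 (distance=7)

Step 3: Shortest path: 4 -> 6
Total weight: 7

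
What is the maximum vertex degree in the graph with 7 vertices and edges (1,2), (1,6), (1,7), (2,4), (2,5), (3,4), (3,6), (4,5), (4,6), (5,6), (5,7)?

Step 1: Count edges incident to each vertex:
  deg(1) = 3 (neighbors: 2, 6, 7)
  deg(2) = 3 (neighbors: 1, 4, 5)
  deg(3) = 2 (neighbors: 4, 6)
  deg(4) = 4 (neighbors: 2, 3, 5, 6)
  deg(5) = 4 (neighbors: 2, 4, 6, 7)
  deg(6) = 4 (neighbors: 1, 3, 4, 5)
  deg(7) = 2 (neighbors: 1, 5)

Step 2: Find maximum:
  max(3, 3, 2, 4, 4, 4, 2) = 4 (vertex 4)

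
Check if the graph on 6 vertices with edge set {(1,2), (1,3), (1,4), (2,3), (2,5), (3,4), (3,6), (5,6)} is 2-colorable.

Step 1: Attempt 2-coloring using BFS:
  Start at vertex 1, assign color 0
  Color vertex 2 with color 1 (neighbor of 1)
  Color vertex 3 with color 1 (neighbor of 1)
  Color vertex 4 with color 1 (neighbor of 1)

Step 2: Conflict found! Vertices 2 and 3 are adjacent but have the same color.
This means the graph contains an odd cycle.

The graph is NOT bipartite.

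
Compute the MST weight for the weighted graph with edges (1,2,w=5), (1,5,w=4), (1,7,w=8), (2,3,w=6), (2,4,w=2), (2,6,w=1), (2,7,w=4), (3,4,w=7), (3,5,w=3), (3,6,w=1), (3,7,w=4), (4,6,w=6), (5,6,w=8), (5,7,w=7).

Apply Kruskal's algorithm (sort edges by weight, add if no cycle):

Sorted edges by weight:
  (2,6) w=1
  (3,6) w=1
  (2,4) w=2
  (3,5) w=3
  (1,5) w=4
  (2,7) w=4
  (3,7) w=4
  (1,2) w=5
  (2,3) w=6
  (4,6) w=6
  (3,4) w=7
  (5,7) w=7
  (1,7) w=8
  (5,6) w=8

Add edge (2,6) w=1 -- no cycle. Running total: 1
Add edge (3,6) w=1 -- no cycle. Running total: 2
Add edge (2,4) w=2 -- no cycle. Running total: 4
Add edge (3,5) w=3 -- no cycle. Running total: 7
Add edge (1,5) w=4 -- no cycle. Running total: 11
Add edge (2,7) w=4 -- no cycle. Running total: 15

MST edges: (2,6,w=1), (3,6,w=1), (2,4,w=2), (3,5,w=3), (1,5,w=4), (2,7,w=4)
Total MST weight: 1 + 1 + 2 + 3 + 4 + 4 = 15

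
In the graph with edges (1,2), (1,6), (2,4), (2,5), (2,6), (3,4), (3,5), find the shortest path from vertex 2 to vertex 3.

Step 1: Build adjacency list:
  1: 2, 6
  2: 1, 4, 5, 6
  3: 4, 5
  4: 2, 3
  5: 2, 3
  6: 1, 2

Step 2: BFS from vertex 2 to find shortest path to 3:
  vertex 1 reached at distance 1
  vertex 4 reached at distance 1
  vertex 5 reached at distance 1
  vertex 6 reached at distance 1
  vertex 3 reached at distance 2

Step 3: Shortest path: 2 -> 5 -> 3
Path length: 2 edges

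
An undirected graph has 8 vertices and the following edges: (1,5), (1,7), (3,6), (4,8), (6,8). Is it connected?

Step 1: Build adjacency list from edges:
  1: 5, 7
  2: (none)
  3: 6
  4: 8
  5: 1
  6: 3, 8
  7: 1
  8: 4, 6

Step 2: Run BFS/DFS from vertex 1:
  Visited: {1, 5, 7}
  Reached 3 of 8 vertices

Step 3: Only 3 of 8 vertices reached. Graph is disconnected.
Connected components: {1, 5, 7}, {2}, {3, 4, 6, 8}
Answer: No, the graph is not connected (3 components).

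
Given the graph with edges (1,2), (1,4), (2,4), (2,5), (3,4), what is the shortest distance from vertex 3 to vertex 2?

Step 1: Build adjacency list:
  1: 2, 4
  2: 1, 4, 5
  3: 4
  4: 1, 2, 3
  5: 2

Step 2: BFS from vertex 3 to find shortest path to 2:
  vertex 4 reached at distance 1
  vertex 1 reached at distance 2
  vertex 2 reached at distance 2

Step 3: Shortest path: 3 -> 4 -> 2
Path length: 2 edges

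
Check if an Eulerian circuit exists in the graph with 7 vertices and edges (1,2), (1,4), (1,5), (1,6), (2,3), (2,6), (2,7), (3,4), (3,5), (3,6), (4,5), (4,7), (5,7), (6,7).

Step 1: Find the degree of each vertex:
  deg(1) = 4
  deg(2) = 4
  deg(3) = 4
  deg(4) = 4
  deg(5) = 4
  deg(6) = 4
  deg(7) = 4

Step 2: Count vertices with odd degree:
  All vertices have even degree (0 odd-degree vertices)

Step 3: Apply Euler's theorem:
  - Eulerian circuit exists iff graph is connected and all vertices have even degree
  - Eulerian path exists iff graph is connected and has 0 or 2 odd-degree vertices

Graph is connected with 0 odd-degree vertices.
Both Eulerian circuit and Eulerian path exist.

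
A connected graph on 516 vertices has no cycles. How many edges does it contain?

A tree on n vertices always has exactly n - 1 edges.
For n = 516: edges = 516 - 1 = 515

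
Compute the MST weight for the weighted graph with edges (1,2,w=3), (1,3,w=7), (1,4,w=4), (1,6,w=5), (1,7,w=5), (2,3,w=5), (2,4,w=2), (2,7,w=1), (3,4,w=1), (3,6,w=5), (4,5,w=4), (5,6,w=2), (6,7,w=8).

Apply Kruskal's algorithm (sort edges by weight, add if no cycle):

Sorted edges by weight:
  (2,7) w=1
  (3,4) w=1
  (2,4) w=2
  (5,6) w=2
  (1,2) w=3
  (1,4) w=4
  (4,5) w=4
  (1,6) w=5
  (1,7) w=5
  (2,3) w=5
  (3,6) w=5
  (1,3) w=7
  (6,7) w=8

Add edge (2,7) w=1 -- no cycle. Running total: 1
Add edge (3,4) w=1 -- no cycle. Running total: 2
Add edge (2,4) w=2 -- no cycle. Running total: 4
Add edge (5,6) w=2 -- no cycle. Running total: 6
Add edge (1,2) w=3 -- no cycle. Running total: 9
Skip edge (1,4) w=4 -- would create cycle
Add edge (4,5) w=4 -- no cycle. Running total: 13

MST edges: (2,7,w=1), (3,4,w=1), (2,4,w=2), (5,6,w=2), (1,2,w=3), (4,5,w=4)
Total MST weight: 1 + 1 + 2 + 2 + 3 + 4 = 13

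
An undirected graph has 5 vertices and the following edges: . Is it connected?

Step 1: Build adjacency list from edges:
  1: (none)
  2: (none)
  3: (none)
  4: (none)
  5: (none)

Step 2: Run BFS/DFS from vertex 1:
  Visited: {1}
  Reached 1 of 5 vertices

Step 3: Only 1 of 5 vertices reached. Graph is disconnected.
Connected components: {1}, {2}, {3}, {4}, {5}
Answer: No, the graph is not connected (5 components).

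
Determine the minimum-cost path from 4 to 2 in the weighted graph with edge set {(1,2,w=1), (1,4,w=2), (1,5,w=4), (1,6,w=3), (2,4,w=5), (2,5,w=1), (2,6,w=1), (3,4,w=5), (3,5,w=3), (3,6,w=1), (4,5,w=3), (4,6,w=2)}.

Step 1: Build adjacency list with weights:
  1: 2(w=1), 4(w=2), 5(w=4), 6(w=3)
  2: 1(w=1), 4(w=5), 5(w=1), 6(w=1)
  3: 4(w=5), 5(w=3), 6(w=1)
  4: 1(w=2), 2(w=5), 3(w=5), 5(w=3), 6(w=2)
  5: 1(w=4), 2(w=1), 3(w=3), 4(w=3)
  6: 1(w=3), 2(w=1), 3(w=1), 4(w=2)

Step 2: Apply Dijkstra's algorithm from vertex 4:
  Visit vertex 4 (distance=0)
    Update dist[1] = 2
    Update dist[2] = 5
    Update dist[3] = 5
    Update dist[5] = 3
    Update dist[6] = 2
  Visit vertex 1 (distance=2)
    Update dist[2] = 3
  Visit vertex 6 (distance=2)
    Update dist[3] = 3
  Visit vertex 2 (distance=3)

Step 3: Shortest path: 4 -> 6 -> 2
Total weight: 2 + 1 = 3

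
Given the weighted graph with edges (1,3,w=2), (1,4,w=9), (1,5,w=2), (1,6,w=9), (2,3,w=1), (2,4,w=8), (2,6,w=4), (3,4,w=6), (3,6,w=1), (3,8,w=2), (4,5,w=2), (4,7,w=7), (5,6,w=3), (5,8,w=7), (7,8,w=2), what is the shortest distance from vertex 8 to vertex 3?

Step 1: Build adjacency list with weights:
  1: 3(w=2), 4(w=9), 5(w=2), 6(w=9)
  2: 3(w=1), 4(w=8), 6(w=4)
  3: 1(w=2), 2(w=1), 4(w=6), 6(w=1), 8(w=2)
  4: 1(w=9), 2(w=8), 3(w=6), 5(w=2), 7(w=7)
  5: 1(w=2), 4(w=2), 6(w=3), 8(w=7)
  6: 1(w=9), 2(w=4), 3(w=1), 5(w=3)
  7: 4(w=7), 8(w=2)
  8: 3(w=2), 5(w=7), 7(w=2)

Step 2: Apply Dijkstra's algorithm from vertex 8:
  Visit vertex 8 (distance=0)
    Update dist[3] = 2
    Update dist[5] = 7
    Update dist[7] = 2
  Visit vertex 3 (distance=2)
    Update dist[1] = 4
    Update dist[2] = 3
    Update dist[4] = 8
    Update dist[6] = 3

Step 3: Shortest path: 8 -> 3
Total weight: 2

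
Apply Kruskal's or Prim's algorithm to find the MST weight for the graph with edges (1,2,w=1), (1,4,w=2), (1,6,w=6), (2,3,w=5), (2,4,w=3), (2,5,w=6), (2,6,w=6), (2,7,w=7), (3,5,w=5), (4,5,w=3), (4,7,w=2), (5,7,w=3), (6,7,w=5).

Apply Kruskal's algorithm (sort edges by weight, add if no cycle):

Sorted edges by weight:
  (1,2) w=1
  (1,4) w=2
  (4,7) w=2
  (2,4) w=3
  (4,5) w=3
  (5,7) w=3
  (2,3) w=5
  (3,5) w=5
  (6,7) w=5
  (1,6) w=6
  (2,5) w=6
  (2,6) w=6
  (2,7) w=7

Add edge (1,2) w=1 -- no cycle. Running total: 1
Add edge (1,4) w=2 -- no cycle. Running total: 3
Add edge (4,7) w=2 -- no cycle. Running total: 5
Skip edge (2,4) w=3 -- would create cycle
Add edge (4,5) w=3 -- no cycle. Running total: 8
Skip edge (5,7) w=3 -- would create cycle
Add edge (2,3) w=5 -- no cycle. Running total: 13
Skip edge (3,5) w=5 -- would create cycle
Add edge (6,7) w=5 -- no cycle. Running total: 18

MST edges: (1,2,w=1), (1,4,w=2), (4,7,w=2), (4,5,w=3), (2,3,w=5), (6,7,w=5)
Total MST weight: 1 + 2 + 2 + 3 + 5 + 5 = 18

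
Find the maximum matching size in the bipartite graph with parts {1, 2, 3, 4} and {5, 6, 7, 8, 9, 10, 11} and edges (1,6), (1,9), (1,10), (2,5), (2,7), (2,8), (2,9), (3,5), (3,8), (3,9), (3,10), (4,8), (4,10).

Step 1: List the neighbors of each left vertex:
  1: 6, 9, 10
  2: 5, 7, 8, 9
  3: 5, 8, 9, 10
  4: 8, 10

Step 2: Greedily match left vertices, then look for augmenting paths:
  Match 1 -- 6
  Match 2 -- 5
  Match 3 -- 8
  Match 4 -- 10
  No augmenting path remains.

Step 3: Verify this is maximum:
  Matching size 4 = min(|L|, |R|) = min(4, 7), which is an upper bound, so this matching is maximum.

Maximum matching: {(1,6), (2,5), (3,8), (4,10)}
Size: 4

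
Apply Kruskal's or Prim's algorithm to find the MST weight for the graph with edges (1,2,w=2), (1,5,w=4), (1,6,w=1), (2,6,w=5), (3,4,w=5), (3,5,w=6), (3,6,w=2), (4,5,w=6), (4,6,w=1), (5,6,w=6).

Apply Kruskal's algorithm (sort edges by weight, add if no cycle):

Sorted edges by weight:
  (1,6) w=1
  (4,6) w=1
  (1,2) w=2
  (3,6) w=2
  (1,5) w=4
  (2,6) w=5
  (3,4) w=5
  (3,5) w=6
  (4,5) w=6
  (5,6) w=6

Add edge (1,6) w=1 -- no cycle. Running total: 1
Add edge (4,6) w=1 -- no cycle. Running total: 2
Add edge (1,2) w=2 -- no cycle. Running total: 4
Add edge (3,6) w=2 -- no cycle. Running total: 6
Add edge (1,5) w=4 -- no cycle. Running total: 10

MST edges: (1,6,w=1), (4,6,w=1), (1,2,w=2), (3,6,w=2), (1,5,w=4)
Total MST weight: 1 + 1 + 2 + 2 + 4 = 10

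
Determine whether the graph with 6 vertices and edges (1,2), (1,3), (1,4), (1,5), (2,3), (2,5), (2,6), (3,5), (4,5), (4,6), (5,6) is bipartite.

Step 1: Attempt 2-coloring using BFS:
  Start at vertex 1, assign color 0
  Color vertex 2 with color 1 (neighbor of 1)
  Color vertex 3 with color 1 (neighbor of 1)
  Color vertex 4 with color 1 (neighbor of 1)
  Color vertex 5 with color 1 (neighbor of 1)

Step 2: Conflict found! Vertices 2 and 3 are adjacent but have the same color.
This means the graph contains an odd cycle.

The graph is NOT bipartite.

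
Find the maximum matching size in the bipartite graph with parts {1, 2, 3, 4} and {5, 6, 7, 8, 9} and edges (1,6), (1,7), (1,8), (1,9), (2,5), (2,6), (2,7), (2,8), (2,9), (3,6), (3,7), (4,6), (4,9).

Step 1: List the neighbors of each left vertex:
  1: 6, 7, 8, 9
  2: 5, 6, 7, 8, 9
  3: 6, 7
  4: 6, 9

Step 2: Greedily match left vertices, then look for augmenting paths:
  Match 1 -- 6
  Match 2 -- 5
  Match 3 -- 7
  Match 4 -- 9
  No augmenting path remains.

Step 3: Verify this is maximum:
  Matching size 4 = min(|L|, |R|) = min(4, 5), which is an upper bound, so this matching is maximum.

Maximum matching: {(1,6), (2,5), (3,7), (4,9)}
Size: 4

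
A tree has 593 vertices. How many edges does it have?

A tree on n vertices always has exactly n - 1 edges.
For n = 593: edges = 593 - 1 = 592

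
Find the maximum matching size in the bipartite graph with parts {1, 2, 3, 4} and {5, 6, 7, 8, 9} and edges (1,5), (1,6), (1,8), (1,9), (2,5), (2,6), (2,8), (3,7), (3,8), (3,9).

Step 1: List the neighbors of each left vertex:
  1: 5, 6, 8, 9
  2: 5, 6, 8
  3: 7, 8, 9
  4: (none)

Step 2: Greedily match left vertices, then look for augmenting paths:
  Match 1 -- 5
  Match 2 -- 6
  Match 3 -- 7
  No augmenting path remains.

Step 3: Verify this is maximum:
  Matching has size 3. The vertex set {1, 2, 3} covers every edge and has size 3; any matching has at most one edge per cover vertex, so 3 is maximum (König's theorem).

Maximum matching: {(1,5), (2,6), (3,7)}
Size: 3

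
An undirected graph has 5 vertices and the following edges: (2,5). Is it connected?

Step 1: Build adjacency list from edges:
  1: (none)
  2: 5
  3: (none)
  4: (none)
  5: 2

Step 2: Run BFS/DFS from vertex 1:
  Visited: {1}
  Reached 1 of 5 vertices

Step 3: Only 1 of 5 vertices reached. Graph is disconnected.
Connected components: {1}, {2, 5}, {3}, {4}
Answer: No, the graph is not connected (4 components).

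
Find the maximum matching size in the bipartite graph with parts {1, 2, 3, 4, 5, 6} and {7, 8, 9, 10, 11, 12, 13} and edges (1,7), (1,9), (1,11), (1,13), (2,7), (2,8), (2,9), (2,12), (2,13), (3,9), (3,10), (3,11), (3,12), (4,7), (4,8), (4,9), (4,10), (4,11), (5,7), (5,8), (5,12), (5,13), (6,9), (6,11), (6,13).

Step 1: List the neighbors of each left vertex:
  1: 7, 9, 11, 13
  2: 7, 8, 9, 12, 13
  3: 9, 10, 11, 12
  4: 7, 8, 9, 10, 11
  5: 7, 8, 12, 13
  6: 9, 11, 13

Step 2: Greedily match left vertices, then look for augmenting paths:
  Match 1 -- 7
  Match 2 -- 8
  Match 3 -- 9
  Match 4 -- 10
  Match 5 -- 12
  Match 6 -- 11
  No augmenting path remains.

Step 3: Verify this is maximum:
  Matching size 6 = min(|L|, |R|) = min(6, 7), which is an upper bound, so this matching is maximum.

Maximum matching: {(1,7), (2,8), (3,9), (4,10), (5,12), (6,11)}
Size: 6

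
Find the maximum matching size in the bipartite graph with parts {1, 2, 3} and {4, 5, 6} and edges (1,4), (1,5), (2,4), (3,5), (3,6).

Step 1: List the neighbors of each left vertex:
  1: 4, 5
  2: 4
  3: 5, 6

Step 2: Greedily match left vertices, then look for augmenting paths:
  Match 1 -- 5
  Match 2 -- 4
  Match 3 -- 6
  No augmenting path remains.

Step 3: Verify this is maximum:
  Matching size 3 = min(|L|, |R|) = min(3, 3), which is an upper bound, so this matching is maximum.

Maximum matching: {(1,5), (2,4), (3,6)}
Size: 3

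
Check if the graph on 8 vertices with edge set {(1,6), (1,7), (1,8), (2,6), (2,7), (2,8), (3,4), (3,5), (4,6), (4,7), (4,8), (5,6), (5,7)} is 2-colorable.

Step 1: Attempt 2-coloring using BFS:
  Start at vertex 1, assign color 0
  Color vertex 6 with color 1 (neighbor of 1)
  Color vertex 7 with color 1 (neighbor of 1)
  Color vertex 8 with color 1 (neighbor of 1)
  Color vertex 2 with color 0 (neighbor of 6)
  Color vertex 4 with color 0 (neighbor of 6)
  Color vertex 5 with color 0 (neighbor of 6)
  Color vertex 3 with color 1 (neighbor of 4)

Step 2: 2-coloring succeeded. No conflicts found.
  Set A (color 0): {1, 2, 4, 5}
  Set B (color 1): {3, 6, 7, 8}

The graph is bipartite with partition {1, 2, 4, 5}, {3, 6, 7, 8}.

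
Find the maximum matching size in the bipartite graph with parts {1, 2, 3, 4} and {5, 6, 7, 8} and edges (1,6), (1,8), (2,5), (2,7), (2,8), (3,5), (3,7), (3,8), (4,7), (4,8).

Step 1: List the neighbors of each left vertex:
  1: 6, 8
  2: 5, 7, 8
  3: 5, 7, 8
  4: 7, 8

Step 2: Greedily match left vertices, then look for augmenting paths:
  Match 1 -- 6
  Match 2 -- 5
  Match 3 -- 7
  Match 4 -- 8
  No augmenting path remains.

Step 3: Verify this is maximum:
  Matching size 4 = min(|L|, |R|) = min(4, 4), which is an upper bound, so this matching is maximum.

Maximum matching: {(1,6), (2,5), (3,7), (4,8)}
Size: 4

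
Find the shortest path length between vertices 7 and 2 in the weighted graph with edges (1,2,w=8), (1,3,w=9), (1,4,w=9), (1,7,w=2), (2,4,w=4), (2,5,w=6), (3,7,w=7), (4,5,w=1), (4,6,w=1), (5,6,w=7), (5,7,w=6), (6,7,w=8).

Step 1: Build adjacency list with weights:
  1: 2(w=8), 3(w=9), 4(w=9), 7(w=2)
  2: 1(w=8), 4(w=4), 5(w=6)
  3: 1(w=9), 7(w=7)
  4: 1(w=9), 2(w=4), 5(w=1), 6(w=1)
  5: 2(w=6), 4(w=1), 6(w=7), 7(w=6)
  6: 4(w=1), 5(w=7), 7(w=8)
  7: 1(w=2), 3(w=7), 5(w=6), 6(w=8)

Step 2: Apply Dijkstra's algorithm from vertex 7:
  Visit vertex 7 (distance=0)
    Update dist[1] = 2
    Update dist[3] = 7
    Update dist[5] = 6
    Update dist[6] = 8
  Visit vertex 1 (distance=2)
    Update dist[2] = 10
    Update dist[4] = 11
  Visit vertex 5 (distance=6)
    Update dist[4] = 7
  Visit vertex 3 (distance=7)
  Visit vertex 4 (distance=7)
  Visit vertex 6 (distance=8)
  Visit vertex 2 (distance=10)

Step 3: Shortest path: 7 -> 1 -> 2
Total weight: 2 + 8 = 10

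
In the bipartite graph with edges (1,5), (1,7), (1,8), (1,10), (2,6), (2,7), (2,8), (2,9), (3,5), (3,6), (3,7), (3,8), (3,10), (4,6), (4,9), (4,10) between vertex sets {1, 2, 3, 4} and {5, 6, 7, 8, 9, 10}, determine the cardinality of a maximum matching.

Step 1: List the neighbors of each left vertex:
  1: 5, 7, 8, 10
  2: 6, 7, 8, 9
  3: 5, 6, 7, 8, 10
  4: 6, 9, 10

Step 2: Greedily match left vertices, then look for augmenting paths:
  Match 1 -- 5
  Match 2 -- 6
  Match 3 -- 7
  Match 4 -- 9
  No augmenting path remains.

Step 3: Verify this is maximum:
  Matching size 4 = min(|L|, |R|) = min(4, 6), which is an upper bound, so this matching is maximum.

Maximum matching: {(1,5), (2,6), (3,7), (4,9)}
Size: 4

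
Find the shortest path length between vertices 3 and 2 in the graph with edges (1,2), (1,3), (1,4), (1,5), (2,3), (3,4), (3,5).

Step 1: Build adjacency list:
  1: 2, 3, 4, 5
  2: 1, 3
  3: 1, 2, 4, 5
  4: 1, 3
  5: 1, 3

Step 2: BFS from vertex 3 to find shortest path to 2:
  vertex 1 reached at distance 1
  vertex 2 reached at distance 1

Step 3: Shortest path: 3 -> 2
Path length: 1 edge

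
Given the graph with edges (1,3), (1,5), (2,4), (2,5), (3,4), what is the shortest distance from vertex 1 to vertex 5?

Step 1: Build adjacency list:
  1: 3, 5
  2: 4, 5
  3: 1, 4
  4: 2, 3
  5: 1, 2

Step 2: BFS from vertex 1 to find shortest path to 5:
  vertex 3 reached at distance 1
  vertex 5 reached at distance 1

Step 3: Shortest path: 1 -> 5
Path length: 1 edge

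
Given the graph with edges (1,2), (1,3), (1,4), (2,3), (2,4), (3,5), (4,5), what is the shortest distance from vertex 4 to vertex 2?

Step 1: Build adjacency list:
  1: 2, 3, 4
  2: 1, 3, 4
  3: 1, 2, 5
  4: 1, 2, 5
  5: 3, 4

Step 2: BFS from vertex 4 to find shortest path to 2:
  vertex 1 reached at distance 1
  vertex 2 reached at distance 1

Step 3: Shortest path: 4 -> 2
Path length: 1 edge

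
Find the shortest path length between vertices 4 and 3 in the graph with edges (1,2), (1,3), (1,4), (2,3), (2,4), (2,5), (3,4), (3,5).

Step 1: Build adjacency list:
  1: 2, 3, 4
  2: 1, 3, 4, 5
  3: 1, 2, 4, 5
  4: 1, 2, 3
  5: 2, 3

Step 2: BFS from vertex 4 to find shortest path to 3:
  vertex 1 reached at distance 1
  vertex 2 reached at distance 1
  vertex 3 reached at distance 1

Step 3: Shortest path: 4 -> 3
Path length: 1 edge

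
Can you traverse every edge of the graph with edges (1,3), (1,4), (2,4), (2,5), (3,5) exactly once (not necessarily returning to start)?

Step 1: Find the degree of each vertex:
  deg(1) = 2
  deg(2) = 2
  deg(3) = 2
  deg(4) = 2
  deg(5) = 2

Step 2: Count vertices with odd degree:
  All vertices have even degree (0 odd-degree vertices)

Step 3: Apply Euler's theorem:
  - Eulerian circuit exists iff graph is connected and all vertices have even degree
  - Eulerian path exists iff graph is connected and has 0 or 2 odd-degree vertices

Graph is connected with 0 odd-degree vertices.
Both Eulerian circuit and Eulerian path exist.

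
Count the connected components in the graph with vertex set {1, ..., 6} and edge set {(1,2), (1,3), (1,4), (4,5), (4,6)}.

Step 1: Build adjacency list from edges:
  1: 2, 3, 4
  2: 1
  3: 1
  4: 1, 5, 6
  5: 4
  6: 4

Step 2: Run BFS/DFS from vertex 1:
  Visited: {1, 2, 3, 4, 5, 6}
  Reached 6 of 6 vertices

Step 3: All 6 vertices reached from vertex 1, so the graph is connected.
Number of connected components: 1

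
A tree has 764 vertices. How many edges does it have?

A tree on n vertices always has exactly n - 1 edges.
For n = 764: edges = 764 - 1 = 763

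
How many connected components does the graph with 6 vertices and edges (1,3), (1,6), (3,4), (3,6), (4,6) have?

Step 1: Build adjacency list from edges:
  1: 3, 6
  2: (none)
  3: 1, 4, 6
  4: 3, 6
  5: (none)
  6: 1, 3, 4

Step 2: Run BFS/DFS from vertex 1:
  Visited: {1, 3, 6, 4}
  Reached 4 of 6 vertices

Step 3: Only 4 of 6 vertices reached. Graph is disconnected.
Connected components: {1, 3, 4, 6}, {2}, {5}
Number of connected components: 3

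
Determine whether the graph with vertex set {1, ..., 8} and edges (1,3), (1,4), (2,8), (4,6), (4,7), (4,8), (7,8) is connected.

Step 1: Build adjacency list from edges:
  1: 3, 4
  2: 8
  3: 1
  4: 1, 6, 7, 8
  5: (none)
  6: 4
  7: 4, 8
  8: 2, 4, 7

Step 2: Run BFS/DFS from vertex 1:
  Visited: {1, 3, 4, 6, 7, 8, 2}
  Reached 7 of 8 vertices

Step 3: Only 7 of 8 vertices reached. Graph is disconnected.
Connected components: {1, 2, 3, 4, 6, 7, 8}, {5}
Answer: No, the graph is not connected (2 components).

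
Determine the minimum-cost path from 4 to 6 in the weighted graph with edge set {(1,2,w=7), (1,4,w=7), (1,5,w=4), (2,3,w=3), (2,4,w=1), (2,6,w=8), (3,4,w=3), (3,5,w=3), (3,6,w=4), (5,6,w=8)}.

Step 1: Build adjacency list with weights:
  1: 2(w=7), 4(w=7), 5(w=4)
  2: 1(w=7), 3(w=3), 4(w=1), 6(w=8)
  3: 2(w=3), 4(w=3), 5(w=3), 6(w=4)
  4: 1(w=7), 2(w=1), 3(w=3)
  5: 1(w=4), 3(w=3), 6(w=8)
  6: 2(w=8), 3(w=4), 5(w=8)

Step 2: Apply Dijkstra's algorithm from vertex 4:
  Visit vertex 4 (distance=0)
    Update dist[1] = 7
    Update dist[2] = 1
    Update dist[3] = 3
  Visit vertex 2 (distance=1)
    Update dist[6] = 9
  Visit vertex 3 (distance=3)
    Update dist[5] = 6
    Update dist[6] = 7
  Visit vertex 5 (distance=6)
  Visit vertex 1 (distance=7)
  Visit vertex 6 (distance=7)

Step 3: Shortest path: 4 -> 3 -> 6
Total weight: 3 + 4 = 7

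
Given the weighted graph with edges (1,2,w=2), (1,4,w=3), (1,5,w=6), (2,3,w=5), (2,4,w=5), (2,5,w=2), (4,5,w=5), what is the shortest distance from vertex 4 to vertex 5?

Step 1: Build adjacency list with weights:
  1: 2(w=2), 4(w=3), 5(w=6)
  2: 1(w=2), 3(w=5), 4(w=5), 5(w=2)
  3: 2(w=5)
  4: 1(w=3), 2(w=5), 5(w=5)
  5: 1(w=6), 2(w=2), 4(w=5)

Step 2: Apply Dijkstra's algorithm from vertex 4:
  Visit vertex 4 (distance=0)
    Update dist[1] = 3
    Update dist[2] = 5
    Update dist[5] = 5
  Visit vertex 1 (distance=3)
  Visit vertex 2 (distance=5)
    Update dist[3] = 10
  Visit vertex 5 (distance=5)

Step 3: Shortest path: 4 -> 5
Total weight: 5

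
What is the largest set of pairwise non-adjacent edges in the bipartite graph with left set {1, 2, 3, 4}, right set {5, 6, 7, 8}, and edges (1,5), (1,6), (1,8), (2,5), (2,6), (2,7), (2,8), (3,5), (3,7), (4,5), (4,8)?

Step 1: List the neighbors of each left vertex:
  1: 5, 6, 8
  2: 5, 6, 7, 8
  3: 5, 7
  4: 5, 8

Step 2: Greedily match left vertices, then look for augmenting paths:
  Match 1 -- 5
  Match 2 -- 6
  Match 3 -- 7
  Match 4 -- 8
  No augmenting path remains.

Step 3: Verify this is maximum:
  Matching size 4 = min(|L|, |R|) = min(4, 4), which is an upper bound, so this matching is maximum.

Maximum matching: {(1,5), (2,6), (3,7), (4,8)}
Size: 4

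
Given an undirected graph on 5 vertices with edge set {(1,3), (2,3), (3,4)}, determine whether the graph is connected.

Step 1: Build adjacency list from edges:
  1: 3
  2: 3
  3: 1, 2, 4
  4: 3
  5: (none)

Step 2: Run BFS/DFS from vertex 1:
  Visited: {1, 3, 2, 4}
  Reached 4 of 5 vertices

Step 3: Only 4 of 5 vertices reached. Graph is disconnected.
Connected components: {1, 2, 3, 4}, {5}
Answer: No, the graph is not connected (2 components).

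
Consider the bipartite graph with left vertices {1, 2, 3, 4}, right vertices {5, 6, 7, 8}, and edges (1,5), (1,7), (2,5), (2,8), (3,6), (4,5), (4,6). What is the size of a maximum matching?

Step 1: List the neighbors of each left vertex:
  1: 5, 7
  2: 5, 8
  3: 6
  4: 5, 6

Step 2: Greedily match left vertices, then look for augmenting paths:
  Match 1 -- 7
  Match 2 -- 8
  Match 3 -- 6
  Match 4 -- 5
  No augmenting path remains.

Step 3: Verify this is maximum:
  Matching size 4 = min(|L|, |R|) = min(4, 4), which is an upper bound, so this matching is maximum.

Maximum matching: {(1,7), (2,8), (3,6), (4,5)}
Size: 4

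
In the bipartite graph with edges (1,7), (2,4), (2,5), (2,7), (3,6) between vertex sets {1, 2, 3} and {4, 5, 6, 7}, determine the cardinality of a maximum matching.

Step 1: List the neighbors of each left vertex:
  1: 7
  2: 4, 5, 7
  3: 6

Step 2: Greedily match left vertices, then look for augmenting paths:
  Match 1 -- 7
  Match 2 -- 4
  Match 3 -- 6
  No augmenting path remains.

Step 3: Verify this is maximum:
  Matching size 3 = min(|L|, |R|) = min(3, 4), which is an upper bound, so this matching is maximum.

Maximum matching: {(1,7), (2,4), (3,6)}
Size: 3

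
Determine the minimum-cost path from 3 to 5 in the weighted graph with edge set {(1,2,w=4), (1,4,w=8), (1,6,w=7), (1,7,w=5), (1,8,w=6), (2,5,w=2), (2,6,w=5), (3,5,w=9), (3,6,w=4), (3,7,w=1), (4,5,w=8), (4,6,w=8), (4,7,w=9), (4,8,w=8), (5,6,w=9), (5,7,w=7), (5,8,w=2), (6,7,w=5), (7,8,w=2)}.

Step 1: Build adjacency list with weights:
  1: 2(w=4), 4(w=8), 6(w=7), 7(w=5), 8(w=6)
  2: 1(w=4), 5(w=2), 6(w=5)
  3: 5(w=9), 6(w=4), 7(w=1)
  4: 1(w=8), 5(w=8), 6(w=8), 7(w=9), 8(w=8)
  5: 2(w=2), 3(w=9), 4(w=8), 6(w=9), 7(w=7), 8(w=2)
  6: 1(w=7), 2(w=5), 3(w=4), 4(w=8), 5(w=9), 7(w=5)
  7: 1(w=5), 3(w=1), 4(w=9), 5(w=7), 6(w=5), 8(w=2)
  8: 1(w=6), 4(w=8), 5(w=2), 7(w=2)

Step 2: Apply Dijkstra's algorithm from vertex 3:
  Visit vertex 3 (distance=0)
    Update dist[5] = 9
    Update dist[6] = 4
    Update dist[7] = 1
  Visit vertex 7 (distance=1)
    Update dist[1] = 6
    Update dist[4] = 10
    Update dist[5] = 8
    Update dist[8] = 3
  Visit vertex 8 (distance=3)
    Update dist[5] = 5
  Visit vertex 6 (distance=4)
    Update dist[2] = 9
  Visit vertex 5 (distance=5)
    Update dist[2] = 7

Step 3: Shortest path: 3 -> 7 -> 8 -> 5
Total weight: 1 + 2 + 2 = 5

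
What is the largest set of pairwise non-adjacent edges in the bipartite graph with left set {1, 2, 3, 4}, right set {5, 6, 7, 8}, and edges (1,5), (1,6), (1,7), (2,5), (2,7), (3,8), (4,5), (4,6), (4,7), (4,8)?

Step 1: List the neighbors of each left vertex:
  1: 5, 6, 7
  2: 5, 7
  3: 8
  4: 5, 6, 7, 8

Step 2: Greedily match left vertices, then look for augmenting paths:
  Match 1 -- 5
  Match 2 -- 7
  Match 3 -- 8
  Match 4 -- 6
  No augmenting path remains.

Step 3: Verify this is maximum:
  Matching size 4 = min(|L|, |R|) = min(4, 4), which is an upper bound, so this matching is maximum.

Maximum matching: {(1,5), (2,7), (3,8), (4,6)}
Size: 4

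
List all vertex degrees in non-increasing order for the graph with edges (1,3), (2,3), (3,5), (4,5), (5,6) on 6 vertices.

Step 1: Count edges incident to each vertex:
  deg(1) = 1 (neighbors: 3)
  deg(2) = 1 (neighbors: 3)
  deg(3) = 3 (neighbors: 1, 2, 5)
  deg(4) = 1 (neighbors: 5)
  deg(5) = 3 (neighbors: 3, 4, 6)
  deg(6) = 1 (neighbors: 5)

Step 2: Sort degrees in non-increasing order:
  Degrees: [1, 1, 3, 1, 3, 1] -> sorted: [3, 3, 1, 1, 1, 1]

Degree sequence: [3, 3, 1, 1, 1, 1]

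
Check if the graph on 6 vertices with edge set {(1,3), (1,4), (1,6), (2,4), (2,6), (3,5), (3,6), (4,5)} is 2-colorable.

Step 1: Attempt 2-coloring using BFS:
  Start at vertex 1, assign color 0
  Color vertex 3 with color 1 (neighbor of 1)
  Color vertex 4 with color 1 (neighbor of 1)
  Color vertex 6 with color 1 (neighbor of 1)
  Color vertex 5 with color 0 (neighbor of 3)

Step 2: Conflict found! Vertices 3 and 6 are adjacent but have the same color.
This means the graph contains an odd cycle.

The graph is NOT bipartite.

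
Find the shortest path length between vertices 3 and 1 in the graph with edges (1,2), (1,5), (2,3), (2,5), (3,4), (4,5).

Step 1: Build adjacency list:
  1: 2, 5
  2: 1, 3, 5
  3: 2, 4
  4: 3, 5
  5: 1, 2, 4

Step 2: BFS from vertex 3 to find shortest path to 1:
  vertex 2 reached at distance 1
  vertex 4 reached at distance 1
  vertex 1 reached at distance 2

Step 3: Shortest path: 3 -> 2 -> 1
Path length: 2 edges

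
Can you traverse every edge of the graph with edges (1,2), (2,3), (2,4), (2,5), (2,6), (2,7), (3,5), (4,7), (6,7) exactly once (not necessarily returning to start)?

Step 1: Find the degree of each vertex:
  deg(1) = 1
  deg(2) = 6
  deg(3) = 2
  deg(4) = 2
  deg(5) = 2
  deg(6) = 2
  deg(7) = 3

Step 2: Count vertices with odd degree:
  Odd-degree vertices: 1, 7 (2 total)

Step 3: Apply Euler's theorem:
  - Eulerian circuit exists iff graph is connected and all vertices have even degree
  - Eulerian path exists iff graph is connected and has 0 or 2 odd-degree vertices

Graph is connected with exactly 2 odd-degree vertices (1, 7).
Eulerian path exists (starting and ending at the odd-degree vertices), but no Eulerian circuit.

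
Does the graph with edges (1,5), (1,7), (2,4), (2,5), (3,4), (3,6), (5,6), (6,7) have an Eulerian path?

Step 1: Find the degree of each vertex:
  deg(1) = 2
  deg(2) = 2
  deg(3) = 2
  deg(4) = 2
  deg(5) = 3
  deg(6) = 3
  deg(7) = 2

Step 2: Count vertices with odd degree:
  Odd-degree vertices: 5, 6 (2 total)

Step 3: Apply Euler's theorem:
  - Eulerian circuit exists iff graph is connected and all vertices have even degree
  - Eulerian path exists iff graph is connected and has 0 or 2 odd-degree vertices

Graph is connected with exactly 2 odd-degree vertices (5, 6).
Eulerian path exists (starting and ending at the odd-degree vertices), but no Eulerian circuit.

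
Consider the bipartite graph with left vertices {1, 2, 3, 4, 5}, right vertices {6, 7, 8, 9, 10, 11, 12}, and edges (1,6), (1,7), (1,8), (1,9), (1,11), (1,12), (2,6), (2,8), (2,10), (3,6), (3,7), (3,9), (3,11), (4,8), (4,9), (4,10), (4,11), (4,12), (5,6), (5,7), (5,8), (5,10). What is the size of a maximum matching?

Step 1: List the neighbors of each left vertex:
  1: 6, 7, 8, 9, 11, 12
  2: 6, 8, 10
  3: 6, 7, 9, 11
  4: 8, 9, 10, 11, 12
  5: 6, 7, 8, 10

Step 2: Greedily match left vertices, then look for augmenting paths:
  Match 1 -- 6
  Match 2 -- 8
  Match 3 -- 7
  Match 4 -- 9
  Match 5 -- 10
  No augmenting path remains.

Step 3: Verify this is maximum:
  Matching size 5 = min(|L|, |R|) = min(5, 7), which is an upper bound, so this matching is maximum.

Maximum matching: {(1,6), (2,8), (3,7), (4,9), (5,10)}
Size: 5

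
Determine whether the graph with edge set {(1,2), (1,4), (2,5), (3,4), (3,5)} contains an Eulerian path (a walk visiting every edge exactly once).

Step 1: Find the degree of each vertex:
  deg(1) = 2
  deg(2) = 2
  deg(3) = 2
  deg(4) = 2
  deg(5) = 2

Step 2: Count vertices with odd degree:
  All vertices have even degree (0 odd-degree vertices)

Step 3: Apply Euler's theorem:
  - Eulerian circuit exists iff graph is connected and all vertices have even degree
  - Eulerian path exists iff graph is connected and has 0 or 2 odd-degree vertices

Graph is connected with 0 odd-degree vertices.
Both Eulerian circuit and Eulerian path exist.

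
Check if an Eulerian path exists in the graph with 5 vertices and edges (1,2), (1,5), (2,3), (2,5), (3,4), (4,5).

Step 1: Find the degree of each vertex:
  deg(1) = 2
  deg(2) = 3
  deg(3) = 2
  deg(4) = 2
  deg(5) = 3

Step 2: Count vertices with odd degree:
  Odd-degree vertices: 2, 5 (2 total)

Step 3: Apply Euler's theorem:
  - Eulerian circuit exists iff graph is connected and all vertices have even degree
  - Eulerian path exists iff graph is connected and has 0 or 2 odd-degree vertices

Graph is connected with exactly 2 odd-degree vertices (2, 5).
Eulerian path exists (starting and ending at the odd-degree vertices), but no Eulerian circuit.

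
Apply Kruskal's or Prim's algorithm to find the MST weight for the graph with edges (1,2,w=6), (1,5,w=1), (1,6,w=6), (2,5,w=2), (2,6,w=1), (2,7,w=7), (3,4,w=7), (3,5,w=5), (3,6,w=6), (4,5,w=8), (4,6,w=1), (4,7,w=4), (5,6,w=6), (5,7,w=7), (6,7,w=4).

Apply Kruskal's algorithm (sort edges by weight, add if no cycle):

Sorted edges by weight:
  (1,5) w=1
  (2,6) w=1
  (4,6) w=1
  (2,5) w=2
  (4,7) w=4
  (6,7) w=4
  (3,5) w=5
  (1,6) w=6
  (1,2) w=6
  (3,6) w=6
  (5,6) w=6
  (2,7) w=7
  (3,4) w=7
  (5,7) w=7
  (4,5) w=8

Add edge (1,5) w=1 -- no cycle. Running total: 1
Add edge (2,6) w=1 -- no cycle. Running total: 2
Add edge (4,6) w=1 -- no cycle. Running total: 3
Add edge (2,5) w=2 -- no cycle. Running total: 5
Add edge (4,7) w=4 -- no cycle. Running total: 9
Skip edge (6,7) w=4 -- would create cycle
Add edge (3,5) w=5 -- no cycle. Running total: 14

MST edges: (1,5,w=1), (2,6,w=1), (4,6,w=1), (2,5,w=2), (4,7,w=4), (3,5,w=5)
Total MST weight: 1 + 1 + 1 + 2 + 4 + 5 = 14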